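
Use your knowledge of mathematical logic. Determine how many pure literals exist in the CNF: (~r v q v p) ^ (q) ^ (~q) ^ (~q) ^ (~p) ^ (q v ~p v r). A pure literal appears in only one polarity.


Check each variable for pure literal status:
p: mixed (not pure)
q: mixed (not pure)
r: mixed (not pure)
Pure literal count = 0

0


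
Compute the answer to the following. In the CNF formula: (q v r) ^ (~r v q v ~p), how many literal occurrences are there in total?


Counting literals in each clause:
Clause 1: 2 literal(s)
Clause 2: 3 literal(s)
Total = 5

5


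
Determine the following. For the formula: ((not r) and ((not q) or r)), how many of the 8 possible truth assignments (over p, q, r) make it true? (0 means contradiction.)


Check all 8 assignments:
p=0, q=0, r=0: 1
p=0, q=0, r=1: 0
p=0, q=1, r=0: 0
p=0, q=1, r=1: 0
p=1, q=0, r=0: 1
p=1, q=0, r=1: 0
p=1, q=1, r=0: 0
p=1, q=1, r=1: 0
Count of True = 2

2


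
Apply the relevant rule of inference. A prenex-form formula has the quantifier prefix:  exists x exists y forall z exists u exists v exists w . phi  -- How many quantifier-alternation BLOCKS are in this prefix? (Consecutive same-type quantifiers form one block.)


Quantifier-type sequence: E E A E E E  (A=forall, E=exists)
Group into maximal same-type runs:
  Ex2 | Ax1 | Ex3
Number of blocks = 3

3


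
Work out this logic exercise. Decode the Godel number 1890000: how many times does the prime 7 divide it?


Factorize 1890000 by dividing by 7 repeatedly.
Division steps: 7 divides 1890000 exactly 1 time(s).
Exponent of 7 = 1

1


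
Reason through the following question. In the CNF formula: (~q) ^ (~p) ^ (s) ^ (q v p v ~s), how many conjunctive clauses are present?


A CNF formula is a conjunction of clauses.
Clauses are separated by ^.
Counting the conjuncts: 4 clauses.

4


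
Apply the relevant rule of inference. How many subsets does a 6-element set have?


The power set of a set with n elements has 2^n elements.
|P(S)| = 2^6 = 64

64


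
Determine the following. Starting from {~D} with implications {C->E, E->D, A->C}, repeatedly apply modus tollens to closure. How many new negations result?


Initial negated facts: {~D}
Apply modus tollens to closure:
  ~D and E->D  =>  ~E
  ~E and C->E  =>  ~C
  ~C and A->C  =>  ~A
Final negated: {~A, ~C, ~D, ~E}
New negations: {~A, ~C, ~E}
Count = 3

3


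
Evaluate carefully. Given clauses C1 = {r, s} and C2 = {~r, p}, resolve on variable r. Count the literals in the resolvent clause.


Remove r from C1 and ~r from C2.
C1 remainder: {s}
C2 remainder: {p}
Union (resolvent): {p, s}
Resolvent has 2 literal(s).

2


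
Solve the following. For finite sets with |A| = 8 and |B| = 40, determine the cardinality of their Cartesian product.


The Cartesian product A x B contains all ordered pairs (a, b).
|A x B| = |A| * |B| = 8 * 40 = 320

320


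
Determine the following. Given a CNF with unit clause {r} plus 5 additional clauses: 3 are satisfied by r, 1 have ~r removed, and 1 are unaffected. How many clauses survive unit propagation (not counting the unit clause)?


Satisfied (removed): 3
Shortened (remain): 1
Unchanged (remain): 1
Remaining = 1 + 1 = 2

2


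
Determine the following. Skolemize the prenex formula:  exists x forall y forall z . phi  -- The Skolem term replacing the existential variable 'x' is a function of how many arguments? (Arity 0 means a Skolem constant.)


Quantifier prefix: exists x forall y forall z
'x' is existentially quantified at position 1.
No universal quantifiers precede it.
Skolem function arity = 0 (a Skolem constant)

0


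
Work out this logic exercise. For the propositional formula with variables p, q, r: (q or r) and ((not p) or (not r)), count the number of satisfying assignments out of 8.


Evaluate all 8 assignments for p, q, r:
p=0, q=0, r=0: 0
p=0, q=0, r=1: 1
p=0, q=1, r=0: 1
p=0, q=1, r=1: 1
p=1, q=0, r=0: 0
p=1, q=0, r=1: 0
p=1, q=1, r=0: 1
p=1, q=1, r=1: 0
Satisfying count = 4

4


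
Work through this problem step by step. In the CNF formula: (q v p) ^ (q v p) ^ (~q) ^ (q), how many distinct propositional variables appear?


Identify each variable that appears in the formula.
Variables found: p, q
Count = 2

2


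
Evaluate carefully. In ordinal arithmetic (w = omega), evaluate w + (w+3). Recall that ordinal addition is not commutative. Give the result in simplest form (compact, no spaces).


Compute w + (w+3).
Ordinal + is associative but NOT commutative; for finite n>0, n + w = w but w + n stays w+n.
w + (w+3) = (w+w) + 3 = w*2+3.
Result = w*2+3

w*2+3


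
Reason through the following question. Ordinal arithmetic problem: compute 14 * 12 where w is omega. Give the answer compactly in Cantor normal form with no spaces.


Compute 14 * 12.
Ordinal * is associative and left-distributive over +, but NOT commutative; for finite n>1, n*w = w but w*n stays w*n.
Both finite; ordinal * agrees with natural *: 14 * 12 = 168.
Result = 168

168


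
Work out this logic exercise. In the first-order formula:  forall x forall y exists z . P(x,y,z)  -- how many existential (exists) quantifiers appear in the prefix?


Quantifier prefix: forall x forall y exists z
Mark each quantifier type:
  U U E
Universal count = 2, Existential count = 1
Asked for existential (exists) quantifiers: 1

1


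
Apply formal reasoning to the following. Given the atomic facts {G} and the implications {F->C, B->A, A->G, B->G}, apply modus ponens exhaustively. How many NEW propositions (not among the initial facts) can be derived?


Initial facts: {G}
Apply modus ponens to closure:
  (no implication fires)
Final known: {G}
New propositions: {(none)}
Count = 0

0


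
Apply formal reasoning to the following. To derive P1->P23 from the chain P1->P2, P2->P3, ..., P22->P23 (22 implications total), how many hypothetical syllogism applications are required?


With 22 implications in a chain connecting 23 propositions:
P1->P2, P2->P3, ..., P22->P23
Steps needed = (number of implications) - 1 = 22 - 1 = 21

21


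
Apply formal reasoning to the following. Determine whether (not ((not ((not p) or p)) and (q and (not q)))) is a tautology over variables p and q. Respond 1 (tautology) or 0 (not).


Check all 4 assignments:
p=0, q=0: 1
p=0, q=1: 1
p=1, q=0: 1
p=1, q=1: 1
Satisfying count = 4/4.
Tautology iff count = 4: yes.

1


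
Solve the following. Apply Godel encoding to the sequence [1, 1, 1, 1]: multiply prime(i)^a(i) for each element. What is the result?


Encode each element as an exponent of the corresponding prime:
  2^1 = 2
  3^1 = 3
  5^1 = 5
  7^1 = 7
Product = 2 * 3 * 5 * 7 = 210

210


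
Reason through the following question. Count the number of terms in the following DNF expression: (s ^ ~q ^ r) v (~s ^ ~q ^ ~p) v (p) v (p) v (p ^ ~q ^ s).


A DNF formula is a disjunction of terms (conjunctions).
Terms are separated by v.
Counting the disjuncts: 5 terms.

5


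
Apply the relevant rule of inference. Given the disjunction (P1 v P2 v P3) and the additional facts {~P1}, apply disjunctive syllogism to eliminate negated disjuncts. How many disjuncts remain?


Original disjuncts (3): P1, P2, P3
Negated (eliminate): ~P1
Remaining disjuncts: P2, P3
Count = 3 - 1 = 2

2


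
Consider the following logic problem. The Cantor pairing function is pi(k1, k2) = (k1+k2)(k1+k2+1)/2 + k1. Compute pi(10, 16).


k1 + k2 = 26
(k1+k2)(k1+k2+1)/2 = 26 * 27 / 2 = 351
pi = 351 + 10 = 361

361


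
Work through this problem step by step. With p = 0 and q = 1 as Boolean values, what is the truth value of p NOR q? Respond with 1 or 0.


p = 0, q = 1
Operation: p NOR q
Evaluate: 0 NOR 1 = 0

0


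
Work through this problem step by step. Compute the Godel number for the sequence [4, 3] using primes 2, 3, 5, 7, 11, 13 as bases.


Encode each element as an exponent of the corresponding prime:
  2^4 = 16
  3^3 = 27
Product = 16 * 27 = 432

432


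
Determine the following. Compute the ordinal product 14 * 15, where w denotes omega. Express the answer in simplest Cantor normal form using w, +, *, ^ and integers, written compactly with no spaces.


Compute 14 * 15.
Ordinal * is associative and left-distributive over +, but NOT commutative; for finite n>1, n*w = w but w*n stays w*n.
Both finite; ordinal * agrees with natural *: 14 * 15 = 210.
Result = 210

210


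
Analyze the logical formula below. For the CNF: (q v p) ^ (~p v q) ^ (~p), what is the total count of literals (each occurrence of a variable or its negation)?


Counting literals in each clause:
Clause 1: 2 literal(s)
Clause 2: 2 literal(s)
Clause 3: 1 literal(s)
Total = 5

5


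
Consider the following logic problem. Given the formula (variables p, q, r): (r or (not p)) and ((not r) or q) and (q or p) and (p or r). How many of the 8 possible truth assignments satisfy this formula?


Evaluate all 8 assignments for p, q, r:
p=0, q=0, r=0: 0
p=0, q=0, r=1: 0
p=0, q=1, r=0: 0
p=0, q=1, r=1: 1
p=1, q=0, r=0: 0
p=1, q=0, r=1: 0
p=1, q=1, r=0: 0
p=1, q=1, r=1: 1
Satisfying count = 2

2


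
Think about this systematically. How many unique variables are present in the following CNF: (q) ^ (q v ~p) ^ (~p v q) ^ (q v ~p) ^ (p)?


Identify each variable that appears in the formula.
Variables found: p, q
Count = 2

2


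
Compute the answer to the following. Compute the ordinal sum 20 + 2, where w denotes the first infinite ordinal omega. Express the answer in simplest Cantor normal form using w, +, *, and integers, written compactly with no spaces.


Compute 20 + 2.
Ordinal + is associative but NOT commutative; for finite n>0, n + w = w but w + n stays w+n.
Both operands finite; ordinal + agrees with natural +: 20 + 2 = 22.
Result = 22

22


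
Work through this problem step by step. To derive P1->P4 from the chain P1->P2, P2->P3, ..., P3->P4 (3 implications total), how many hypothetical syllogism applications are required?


With 3 implications in a chain connecting 4 propositions:
P1->P2, P2->P3, ..., P3->P4
Steps needed = (number of implications) - 1 = 3 - 1 = 2

2


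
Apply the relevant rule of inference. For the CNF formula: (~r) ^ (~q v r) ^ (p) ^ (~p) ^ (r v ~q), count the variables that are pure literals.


Check each variable for pure literal status:
p: mixed (not pure)
q: pure negative
r: mixed (not pure)
Pure literal count = 1

1


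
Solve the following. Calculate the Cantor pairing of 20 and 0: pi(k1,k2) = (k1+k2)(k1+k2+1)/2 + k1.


k1 + k2 = 20
(k1+k2)(k1+k2+1)/2 = 20 * 21 / 2 = 210
pi = 210 + 20 = 230

230


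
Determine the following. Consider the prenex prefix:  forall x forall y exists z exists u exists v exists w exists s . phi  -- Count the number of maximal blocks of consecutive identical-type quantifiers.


Quantifier-type sequence: A A E E E E E  (A=forall, E=exists)
Group into maximal same-type runs:
  Ax2 | Ex5
Number of blocks = 2

2


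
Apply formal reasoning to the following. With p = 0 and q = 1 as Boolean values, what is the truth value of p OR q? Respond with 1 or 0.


p = 0, q = 1
Operation: p OR q
Evaluate: 0 OR 1 = 1

1


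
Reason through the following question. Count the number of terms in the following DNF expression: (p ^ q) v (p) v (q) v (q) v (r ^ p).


A DNF formula is a disjunction of terms (conjunctions).
Terms are separated by v.
Counting the disjuncts: 5 terms.

5


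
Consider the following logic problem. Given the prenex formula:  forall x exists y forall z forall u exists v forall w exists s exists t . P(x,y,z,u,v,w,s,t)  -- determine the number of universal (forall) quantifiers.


Quantifier prefix: forall x exists y forall z forall u exists v forall w exists s exists t
Mark each quantifier type:
  U E U U E U E E
Universal count = 4, Existential count = 4
Asked for universal (forall) quantifiers: 4

4


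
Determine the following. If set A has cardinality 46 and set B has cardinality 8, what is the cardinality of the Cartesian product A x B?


The Cartesian product A x B contains all ordered pairs (a, b).
|A x B| = |A| * |B| = 46 * 8 = 368

368


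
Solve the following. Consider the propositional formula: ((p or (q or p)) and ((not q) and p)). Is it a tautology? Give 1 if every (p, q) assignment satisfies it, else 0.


Check all 4 assignments:
p=0, q=0: 0
p=0, q=1: 0
p=1, q=0: 1
p=1, q=1: 0
Satisfying count = 1/4.
Tautology iff count = 4: no.

0


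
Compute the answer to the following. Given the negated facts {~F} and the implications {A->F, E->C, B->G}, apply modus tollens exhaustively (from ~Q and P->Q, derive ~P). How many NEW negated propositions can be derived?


Initial negated facts: {~F}
Apply modus tollens to closure:
  ~F and A->F  =>  ~A
Final negated: {~A, ~F}
New negations: {~A}
Count = 1

1


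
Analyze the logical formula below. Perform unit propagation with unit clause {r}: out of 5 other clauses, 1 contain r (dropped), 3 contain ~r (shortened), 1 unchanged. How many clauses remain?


Satisfied (removed): 1
Shortened (remain): 3
Unchanged (remain): 1
Remaining = 3 + 1 = 4

4


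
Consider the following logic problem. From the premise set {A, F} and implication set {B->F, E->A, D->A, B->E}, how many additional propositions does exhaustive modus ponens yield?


Initial facts: {A, F}
Apply modus ponens to closure:
  (no implication fires)
Final known: {A, F}
New propositions: {(none)}
Count = 0

0


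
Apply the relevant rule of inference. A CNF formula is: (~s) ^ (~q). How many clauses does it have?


A CNF formula is a conjunction of clauses.
Clauses are separated by ^.
Counting the conjuncts: 2 clauses.

2


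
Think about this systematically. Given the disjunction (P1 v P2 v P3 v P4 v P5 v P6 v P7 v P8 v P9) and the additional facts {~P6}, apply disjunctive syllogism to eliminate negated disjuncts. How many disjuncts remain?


Original disjuncts (9): P1, P2, P3, P4, P5, P6, P7, P8, P9
Negated (eliminate): ~P6
Remaining disjuncts: P1, P2, P3, P4, P5, P7, P8, P9
Count = 9 - 1 = 8

8


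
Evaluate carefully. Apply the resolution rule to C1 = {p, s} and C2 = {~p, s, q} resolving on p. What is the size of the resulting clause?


Remove p from C1 and ~p from C2.
C1 remainder: {s}
C2 remainder: {s, q}
Union (resolvent): {q, s}
Resolvent has 2 literal(s).

2


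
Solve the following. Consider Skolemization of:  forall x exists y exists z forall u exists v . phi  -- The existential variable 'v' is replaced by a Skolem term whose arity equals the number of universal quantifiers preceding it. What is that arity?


Quantifier prefix: forall x exists y exists z forall u exists v
'v' is existentially quantified at position 5.
Universal variables preceding it: x, u
Skolem function arity = 2

2


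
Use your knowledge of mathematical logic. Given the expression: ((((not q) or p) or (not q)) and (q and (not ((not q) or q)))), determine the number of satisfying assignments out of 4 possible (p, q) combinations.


Check all 4 assignments:
p=0, q=0: 0
p=0, q=1: 0
p=1, q=0: 0
p=1, q=1: 0
Count of True = 0

0


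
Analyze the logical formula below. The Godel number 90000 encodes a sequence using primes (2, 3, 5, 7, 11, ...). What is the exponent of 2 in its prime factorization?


Factorize 90000 by dividing by 2 repeatedly.
Division steps: 2 divides 90000 exactly 4 time(s).
Exponent of 2 = 4

4


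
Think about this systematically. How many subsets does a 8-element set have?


The power set of a set with n elements has 2^n elements.
|P(S)| = 2^8 = 256

256


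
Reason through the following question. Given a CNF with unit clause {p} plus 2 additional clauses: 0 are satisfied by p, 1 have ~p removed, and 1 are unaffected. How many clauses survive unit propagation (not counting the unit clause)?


Satisfied (removed): 0
Shortened (remain): 1
Unchanged (remain): 1
Remaining = 1 + 1 = 2

2


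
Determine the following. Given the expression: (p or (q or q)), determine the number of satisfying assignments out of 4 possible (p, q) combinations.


Check all 4 assignments:
p=0, q=0: 0
p=0, q=1: 1
p=1, q=0: 1
p=1, q=1: 1
Count of True = 3

3


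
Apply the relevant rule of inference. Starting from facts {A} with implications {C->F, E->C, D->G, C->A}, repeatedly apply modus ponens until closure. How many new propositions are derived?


Initial facts: {A}
Apply modus ponens to closure:
  (no implication fires)
Final known: {A}
New propositions: {(none)}
Count = 0

0


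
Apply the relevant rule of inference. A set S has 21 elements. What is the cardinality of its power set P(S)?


The power set of a set with n elements has 2^n elements.
|P(S)| = 2^21 = 2097152

2097152


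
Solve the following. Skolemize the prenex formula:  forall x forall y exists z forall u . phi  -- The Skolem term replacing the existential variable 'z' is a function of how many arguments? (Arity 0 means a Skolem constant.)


Quantifier prefix: forall x forall y exists z forall u
'z' is existentially quantified at position 3.
Universal variables preceding it: x, y
Skolem function arity = 2

2


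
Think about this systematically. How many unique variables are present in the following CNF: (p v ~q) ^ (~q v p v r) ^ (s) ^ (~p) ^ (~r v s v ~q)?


Identify each variable that appears in the formula.
Variables found: p, q, r, s
Count = 4

4


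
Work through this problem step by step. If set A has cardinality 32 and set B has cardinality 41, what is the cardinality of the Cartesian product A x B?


The Cartesian product A x B contains all ordered pairs (a, b).
|A x B| = |A| * |B| = 32 * 41 = 1312

1312


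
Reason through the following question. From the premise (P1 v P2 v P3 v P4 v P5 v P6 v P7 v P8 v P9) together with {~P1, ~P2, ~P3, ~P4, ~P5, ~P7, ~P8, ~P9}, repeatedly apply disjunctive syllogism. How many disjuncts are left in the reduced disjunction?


Original disjuncts (9): P1, P2, P3, P4, P5, P6, P7, P8, P9
Negated (eliminate): ~P1, ~P2, ~P3, ~P4, ~P5, ~P7, ~P8, ~P9
Remaining disjuncts: P6
Count = 9 - 8 = 1

1


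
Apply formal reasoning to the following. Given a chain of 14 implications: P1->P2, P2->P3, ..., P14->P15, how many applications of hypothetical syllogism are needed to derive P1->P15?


With 14 implications in a chain connecting 15 propositions:
P1->P2, P2->P3, ..., P14->P15
Steps needed = (number of implications) - 1 = 14 - 1 = 13

13


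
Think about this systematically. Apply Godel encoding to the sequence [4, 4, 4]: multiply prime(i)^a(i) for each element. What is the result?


Encode each element as an exponent of the corresponding prime:
  2^4 = 16
  3^4 = 81
  5^4 = 625
Product = 16 * 81 * 625 = 810000

810000


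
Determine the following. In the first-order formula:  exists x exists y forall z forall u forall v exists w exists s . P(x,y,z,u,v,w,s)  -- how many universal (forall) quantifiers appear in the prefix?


Quantifier prefix: exists x exists y forall z forall u forall v exists w exists s
Mark each quantifier type:
  E E U U U E E
Universal count = 3, Existential count = 4
Asked for universal (forall) quantifiers: 3

3


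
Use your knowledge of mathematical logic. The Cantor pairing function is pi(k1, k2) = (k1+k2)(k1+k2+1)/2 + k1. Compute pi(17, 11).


k1 + k2 = 28
(k1+k2)(k1+k2+1)/2 = 28 * 29 / 2 = 406
pi = 406 + 17 = 423

423


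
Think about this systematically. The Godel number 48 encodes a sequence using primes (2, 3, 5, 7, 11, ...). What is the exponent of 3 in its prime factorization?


Factorize 48 by dividing by 3 repeatedly.
Division steps: 3 divides 48 exactly 1 time(s).
Exponent of 3 = 1

1


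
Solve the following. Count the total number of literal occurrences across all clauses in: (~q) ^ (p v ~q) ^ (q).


Counting literals in each clause:
Clause 1: 1 literal(s)
Clause 2: 2 literal(s)
Clause 3: 1 literal(s)
Total = 4

4


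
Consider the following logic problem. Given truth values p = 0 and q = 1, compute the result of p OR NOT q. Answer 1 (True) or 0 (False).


p = 0, q = 1
Operation: p OR NOT q
Evaluate: 0 OR NOT 1 = 0

0


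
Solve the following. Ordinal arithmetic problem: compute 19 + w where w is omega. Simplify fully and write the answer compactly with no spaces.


Compute 19 + w.
Ordinal + is associative but NOT commutative; for finite n>0, n + w = w but w + n stays w+n.
Any finite left addend is absorbed by w on the right: 19 + w = w.
Result = w

w


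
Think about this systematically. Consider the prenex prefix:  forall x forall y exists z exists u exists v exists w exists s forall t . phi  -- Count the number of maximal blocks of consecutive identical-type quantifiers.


Quantifier-type sequence: A A E E E E E A  (A=forall, E=exists)
Group into maximal same-type runs:
  Ax2 | Ex5 | Ax1
Number of blocks = 3

3


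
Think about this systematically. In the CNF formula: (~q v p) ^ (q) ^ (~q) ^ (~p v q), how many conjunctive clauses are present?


A CNF formula is a conjunction of clauses.
Clauses are separated by ^.
Counting the conjuncts: 4 clauses.

4


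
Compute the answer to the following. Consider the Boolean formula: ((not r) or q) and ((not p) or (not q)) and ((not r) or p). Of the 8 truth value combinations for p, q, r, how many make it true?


Evaluate all 8 assignments for p, q, r:
p=0, q=0, r=0: 1
p=0, q=0, r=1: 0
p=0, q=1, r=0: 1
p=0, q=1, r=1: 0
p=1, q=0, r=0: 1
p=1, q=0, r=1: 0
p=1, q=1, r=0: 0
p=1, q=1, r=1: 0
Satisfying count = 3

3


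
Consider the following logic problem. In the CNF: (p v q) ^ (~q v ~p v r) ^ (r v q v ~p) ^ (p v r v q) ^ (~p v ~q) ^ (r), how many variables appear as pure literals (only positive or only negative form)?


Check each variable for pure literal status:
p: mixed (not pure)
q: mixed (not pure)
r: pure positive
Pure literal count = 1

1


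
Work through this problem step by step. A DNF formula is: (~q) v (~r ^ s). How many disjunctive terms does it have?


A DNF formula is a disjunction of terms (conjunctions).
Terms are separated by v.
Counting the disjuncts: 2 terms.

2


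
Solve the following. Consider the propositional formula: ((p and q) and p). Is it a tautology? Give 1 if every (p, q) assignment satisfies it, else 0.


Check all 4 assignments:
p=0, q=0: 0
p=0, q=1: 0
p=1, q=0: 0
p=1, q=1: 1
Satisfying count = 1/4.
Tautology iff count = 4: no.

0


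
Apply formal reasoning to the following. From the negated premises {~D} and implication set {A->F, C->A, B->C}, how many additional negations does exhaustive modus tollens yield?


Initial negated facts: {~D}
Apply modus tollens to closure:
  (no implication fires)
Final negated: {~D}
New negations: {(none)}
Count = 0

0


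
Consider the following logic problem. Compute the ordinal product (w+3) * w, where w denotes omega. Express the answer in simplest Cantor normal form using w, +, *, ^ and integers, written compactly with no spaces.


Compute (w+3) * w.
Ordinal * is associative and left-distributive over +, but NOT commutative; for finite n>1, n*w = w but w*n stays w*n.
(w+3) * w = sup{(w+3)*k : k<w} = sup{w*k+3} = w^2 (the +3 tail is absorbed in the limit).
Result = w^2

w^2


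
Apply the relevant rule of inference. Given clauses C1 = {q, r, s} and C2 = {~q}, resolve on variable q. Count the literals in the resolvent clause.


Remove q from C1 and ~q from C2.
C1 remainder: {r, s}
C2 remainder: {}
Union (resolvent): {r, s}
Resolvent has 2 literal(s).

2


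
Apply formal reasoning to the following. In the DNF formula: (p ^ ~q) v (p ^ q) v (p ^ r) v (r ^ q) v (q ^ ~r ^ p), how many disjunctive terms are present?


A DNF formula is a disjunction of terms (conjunctions).
Terms are separated by v.
Counting the disjuncts: 5 terms.

5


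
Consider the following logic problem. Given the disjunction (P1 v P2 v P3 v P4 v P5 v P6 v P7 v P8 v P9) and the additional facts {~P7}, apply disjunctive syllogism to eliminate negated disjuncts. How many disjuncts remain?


Original disjuncts (9): P1, P2, P3, P4, P5, P6, P7, P8, P9
Negated (eliminate): ~P7
Remaining disjuncts: P1, P2, P3, P4, P5, P6, P8, P9
Count = 9 - 1 = 8

8


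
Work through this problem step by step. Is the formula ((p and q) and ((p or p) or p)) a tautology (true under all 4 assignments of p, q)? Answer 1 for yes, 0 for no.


Check all 4 assignments:
p=0, q=0: 0
p=0, q=1: 0
p=1, q=0: 0
p=1, q=1: 1
Satisfying count = 1/4.
Tautology iff count = 4: no.

0


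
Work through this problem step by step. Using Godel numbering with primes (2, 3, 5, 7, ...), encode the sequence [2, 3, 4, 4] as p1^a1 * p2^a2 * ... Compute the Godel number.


Encode each element as an exponent of the corresponding prime:
  2^2 = 4
  3^3 = 27
  5^4 = 625
  7^4 = 2401
Product = 4 * 27 * 625 * 2401 = 162067500

162067500


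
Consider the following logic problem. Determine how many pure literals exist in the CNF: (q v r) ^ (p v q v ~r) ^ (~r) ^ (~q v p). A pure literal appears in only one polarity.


Check each variable for pure literal status:
p: pure positive
q: mixed (not pure)
r: mixed (not pure)
Pure literal count = 1

1


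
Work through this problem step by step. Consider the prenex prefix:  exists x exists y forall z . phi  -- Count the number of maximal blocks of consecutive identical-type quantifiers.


Quantifier-type sequence: E E A  (A=forall, E=exists)
Group into maximal same-type runs:
  Ex2 | Ax1
Number of blocks = 2

2


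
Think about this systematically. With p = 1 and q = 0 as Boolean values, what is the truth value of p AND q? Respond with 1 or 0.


p = 1, q = 0
Operation: p AND q
Evaluate: 1 AND 0 = 0

0


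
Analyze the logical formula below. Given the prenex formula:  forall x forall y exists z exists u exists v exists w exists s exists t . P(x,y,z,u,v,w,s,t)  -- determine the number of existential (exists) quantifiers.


Quantifier prefix: forall x forall y exists z exists u exists v exists w exists s exists t
Mark each quantifier type:
  U U E E E E E E
Universal count = 2, Existential count = 6
Asked for existential (exists) quantifiers: 6

6


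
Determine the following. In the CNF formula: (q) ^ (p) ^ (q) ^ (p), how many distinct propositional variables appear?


Identify each variable that appears in the formula.
Variables found: p, q
Count = 2

2


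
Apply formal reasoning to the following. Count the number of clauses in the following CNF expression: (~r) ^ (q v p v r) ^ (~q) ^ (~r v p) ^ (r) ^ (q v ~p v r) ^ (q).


A CNF formula is a conjunction of clauses.
Clauses are separated by ^.
Counting the conjuncts: 7 clauses.

7


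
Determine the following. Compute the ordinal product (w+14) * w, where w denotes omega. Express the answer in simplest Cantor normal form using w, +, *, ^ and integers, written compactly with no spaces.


Compute (w+14) * w.
Ordinal * is associative and left-distributive over +, but NOT commutative; for finite n>1, n*w = w but w*n stays w*n.
(w+14) * w = sup{(w+14)*k : k<w} = sup{w*k+14} = w^2 (the +14 tail is absorbed in the limit).
Result = w^2

w^2


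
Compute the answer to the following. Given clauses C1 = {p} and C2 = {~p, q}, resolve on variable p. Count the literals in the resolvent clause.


Remove p from C1 and ~p from C2.
C1 remainder: {}
C2 remainder: {q}
Union (resolvent): {q}
Resolvent has 1 literal(s).

1


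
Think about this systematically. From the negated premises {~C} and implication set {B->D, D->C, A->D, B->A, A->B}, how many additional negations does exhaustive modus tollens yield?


Initial negated facts: {~C}
Apply modus tollens to closure:
  ~C and D->C  =>  ~D
  ~D and A->D  =>  ~A
  ~A and B->A  =>  ~B
Final negated: {~A, ~B, ~C, ~D}
New negations: {~A, ~B, ~D}
Count = 3

3


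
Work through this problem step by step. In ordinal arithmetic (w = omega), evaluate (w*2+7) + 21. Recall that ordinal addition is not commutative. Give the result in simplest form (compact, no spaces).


Compute (w*2+7) + 21.
Ordinal + is associative but NOT commutative; for finite n>0, n + w = w but w + n stays w+n.
By associativity: (w*2+7) + 21 = w*2 + (7+21) = w*2+28.
Result = w*2+28

w*2+28


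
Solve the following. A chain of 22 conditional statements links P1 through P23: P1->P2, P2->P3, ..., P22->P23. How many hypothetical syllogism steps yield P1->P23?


With 22 implications in a chain connecting 23 propositions:
P1->P2, P2->P3, ..., P22->P23
Steps needed = (number of implications) - 1 = 22 - 1 = 21

21


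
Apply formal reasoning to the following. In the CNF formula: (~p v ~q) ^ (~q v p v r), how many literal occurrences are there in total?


Counting literals in each clause:
Clause 1: 2 literal(s)
Clause 2: 3 literal(s)
Total = 5

5


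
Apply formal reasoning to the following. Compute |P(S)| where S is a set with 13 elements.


The power set of a set with n elements has 2^n elements.
|P(S)| = 2^13 = 8192

8192


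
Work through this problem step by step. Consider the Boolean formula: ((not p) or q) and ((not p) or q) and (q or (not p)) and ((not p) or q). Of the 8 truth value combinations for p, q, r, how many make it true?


Evaluate all 8 assignments for p, q, r:
p=0, q=0, r=0: 1
p=0, q=0, r=1: 1
p=0, q=1, r=0: 1
p=0, q=1, r=1: 1
p=1, q=0, r=0: 0
p=1, q=0, r=1: 0
p=1, q=1, r=0: 1
p=1, q=1, r=1: 1
Satisfying count = 6

6


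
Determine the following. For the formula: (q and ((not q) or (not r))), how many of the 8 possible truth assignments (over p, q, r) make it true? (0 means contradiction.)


Check all 8 assignments:
p=0, q=0, r=0: 0
p=0, q=0, r=1: 0
p=0, q=1, r=0: 1
p=0, q=1, r=1: 0
p=1, q=0, r=0: 0
p=1, q=0, r=1: 0
p=1, q=1, r=0: 1
p=1, q=1, r=1: 0
Count of True = 2

2


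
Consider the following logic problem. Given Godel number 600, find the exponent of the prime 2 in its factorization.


Factorize 600 by dividing by 2 repeatedly.
Division steps: 2 divides 600 exactly 3 time(s).
Exponent of 2 = 3

3


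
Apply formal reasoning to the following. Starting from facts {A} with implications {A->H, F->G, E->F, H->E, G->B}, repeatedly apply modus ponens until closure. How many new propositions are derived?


Initial facts: {A}
Apply modus ponens to closure:
  A and A->H  =>  H
  H and H->E  =>  E
  E and E->F  =>  F
  F and F->G  =>  G
  G and G->B  =>  B
Final known: {A, B, E, F, G, H}
New propositions: {B, E, F, G, H}
Count = 5

5


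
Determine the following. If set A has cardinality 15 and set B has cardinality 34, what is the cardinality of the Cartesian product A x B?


The Cartesian product A x B contains all ordered pairs (a, b).
|A x B| = |A| * |B| = 15 * 34 = 510

510


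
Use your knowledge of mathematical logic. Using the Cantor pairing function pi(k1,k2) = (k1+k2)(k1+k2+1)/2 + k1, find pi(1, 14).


k1 + k2 = 15
(k1+k2)(k1+k2+1)/2 = 15 * 16 / 2 = 120
pi = 120 + 1 = 121

121


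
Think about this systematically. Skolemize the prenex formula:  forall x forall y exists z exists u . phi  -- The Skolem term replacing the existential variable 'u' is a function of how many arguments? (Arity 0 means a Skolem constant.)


Quantifier prefix: forall x forall y exists z exists u
'u' is existentially quantified at position 4.
Universal variables preceding it: x, y
Skolem function arity = 2

2


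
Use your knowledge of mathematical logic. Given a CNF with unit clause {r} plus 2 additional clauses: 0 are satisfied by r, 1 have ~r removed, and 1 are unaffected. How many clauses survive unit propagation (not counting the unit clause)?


Satisfied (removed): 0
Shortened (remain): 1
Unchanged (remain): 1
Remaining = 1 + 1 = 2

2


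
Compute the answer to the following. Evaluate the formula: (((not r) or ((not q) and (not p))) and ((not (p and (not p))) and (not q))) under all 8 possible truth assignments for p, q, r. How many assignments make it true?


Check all 8 assignments:
p=0, q=0, r=0: 1
p=0, q=0, r=1: 1
p=0, q=1, r=0: 0
p=0, q=1, r=1: 0
p=1, q=0, r=0: 1
p=1, q=0, r=1: 0
p=1, q=1, r=0: 0
p=1, q=1, r=1: 0
Count of True = 3

3


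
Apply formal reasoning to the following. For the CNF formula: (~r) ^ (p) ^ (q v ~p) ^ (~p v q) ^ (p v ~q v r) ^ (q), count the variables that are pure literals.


Check each variable for pure literal status:
p: mixed (not pure)
q: mixed (not pure)
r: mixed (not pure)
Pure literal count = 0

0


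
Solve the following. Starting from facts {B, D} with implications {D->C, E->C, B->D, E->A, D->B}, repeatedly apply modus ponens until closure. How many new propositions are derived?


Initial facts: {B, D}
Apply modus ponens to closure:
  D and D->C  =>  C
Final known: {B, C, D}
New propositions: {C}
Count = 1

1


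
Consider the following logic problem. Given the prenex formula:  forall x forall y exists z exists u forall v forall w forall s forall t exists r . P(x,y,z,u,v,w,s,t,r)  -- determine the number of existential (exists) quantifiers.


Quantifier prefix: forall x forall y exists z exists u forall v forall w forall s forall t exists r
Mark each quantifier type:
  U U E E U U U U E
Universal count = 6, Existential count = 3
Asked for existential (exists) quantifiers: 3

3


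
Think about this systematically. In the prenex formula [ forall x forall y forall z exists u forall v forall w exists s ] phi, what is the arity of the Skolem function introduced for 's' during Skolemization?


Quantifier prefix: forall x forall y forall z exists u forall v forall w exists s
's' is existentially quantified at position 7.
Universal variables preceding it: x, y, z, v, w
Skolem function arity = 5

5


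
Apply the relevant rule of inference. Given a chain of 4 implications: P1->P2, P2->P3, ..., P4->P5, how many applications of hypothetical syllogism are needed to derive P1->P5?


With 4 implications in a chain connecting 5 propositions:
P1->P2, P2->P3, ..., P4->P5
Steps needed = (number of implications) - 1 = 4 - 1 = 3

3


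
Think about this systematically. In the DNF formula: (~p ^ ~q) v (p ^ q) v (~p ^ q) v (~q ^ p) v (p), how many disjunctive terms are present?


A DNF formula is a disjunction of terms (conjunctions).
Terms are separated by v.
Counting the disjuncts: 5 terms.

5


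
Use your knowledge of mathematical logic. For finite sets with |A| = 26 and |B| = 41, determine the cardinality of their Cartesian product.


The Cartesian product A x B contains all ordered pairs (a, b).
|A x B| = |A| * |B| = 26 * 41 = 1066

1066


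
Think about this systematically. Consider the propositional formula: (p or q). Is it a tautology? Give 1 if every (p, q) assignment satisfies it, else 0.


Check all 4 assignments:
p=0, q=0: 0
p=0, q=1: 1
p=1, q=0: 1
p=1, q=1: 1
Satisfying count = 3/4.
Tautology iff count = 4: no.

0


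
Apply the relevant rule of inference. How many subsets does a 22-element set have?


The power set of a set with n elements has 2^n elements.
|P(S)| = 2^22 = 4194304

4194304


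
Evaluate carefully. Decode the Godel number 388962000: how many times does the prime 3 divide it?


Factorize 388962000 by dividing by 3 repeatedly.
Division steps: 3 divides 388962000 exactly 4 time(s).
Exponent of 3 = 4

4


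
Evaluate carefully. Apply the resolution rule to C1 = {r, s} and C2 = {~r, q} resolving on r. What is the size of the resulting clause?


Remove r from C1 and ~r from C2.
C1 remainder: {s}
C2 remainder: {q}
Union (resolvent): {q, s}
Resolvent has 2 literal(s).

2


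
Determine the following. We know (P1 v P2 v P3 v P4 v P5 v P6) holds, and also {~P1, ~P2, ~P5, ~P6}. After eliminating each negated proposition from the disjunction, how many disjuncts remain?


Original disjuncts (6): P1, P2, P3, P4, P5, P6
Negated (eliminate): ~P1, ~P2, ~P5, ~P6
Remaining disjuncts: P3, P4
Count = 6 - 4 = 2

2


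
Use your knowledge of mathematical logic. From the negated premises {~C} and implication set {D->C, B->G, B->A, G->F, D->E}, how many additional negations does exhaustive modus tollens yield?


Initial negated facts: {~C}
Apply modus tollens to closure:
  ~C and D->C  =>  ~D
Final negated: {~C, ~D}
New negations: {~D}
Count = 1

1


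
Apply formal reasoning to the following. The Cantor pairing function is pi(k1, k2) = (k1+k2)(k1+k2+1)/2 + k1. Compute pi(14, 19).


k1 + k2 = 33
(k1+k2)(k1+k2+1)/2 = 33 * 34 / 2 = 561
pi = 561 + 14 = 575

575


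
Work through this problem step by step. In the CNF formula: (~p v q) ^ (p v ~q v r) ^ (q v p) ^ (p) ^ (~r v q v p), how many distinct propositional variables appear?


Identify each variable that appears in the formula.
Variables found: p, q, r
Count = 3

3


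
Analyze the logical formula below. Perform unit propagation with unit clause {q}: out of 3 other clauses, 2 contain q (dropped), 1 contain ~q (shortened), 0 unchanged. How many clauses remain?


Satisfied (removed): 2
Shortened (remain): 1
Unchanged (remain): 0
Remaining = 1 + 0 = 1

1


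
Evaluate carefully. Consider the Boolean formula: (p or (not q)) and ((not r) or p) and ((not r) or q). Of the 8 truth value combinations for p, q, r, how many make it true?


Evaluate all 8 assignments for p, q, r:
p=0, q=0, r=0: 1
p=0, q=0, r=1: 0
p=0, q=1, r=0: 0
p=0, q=1, r=1: 0
p=1, q=0, r=0: 1
p=1, q=0, r=1: 0
p=1, q=1, r=0: 1
p=1, q=1, r=1: 1
Satisfying count = 4

4


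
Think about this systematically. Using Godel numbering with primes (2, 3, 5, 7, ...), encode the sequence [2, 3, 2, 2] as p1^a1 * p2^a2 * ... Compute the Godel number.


Encode each element as an exponent of the corresponding prime:
  2^2 = 4
  3^3 = 27
  5^2 = 25
  7^2 = 49
Product = 4 * 27 * 25 * 49 = 132300

132300


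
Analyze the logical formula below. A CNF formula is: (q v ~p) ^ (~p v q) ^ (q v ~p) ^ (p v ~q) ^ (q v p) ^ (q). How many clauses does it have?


A CNF formula is a conjunction of clauses.
Clauses are separated by ^.
Counting the conjuncts: 6 clauses.

6


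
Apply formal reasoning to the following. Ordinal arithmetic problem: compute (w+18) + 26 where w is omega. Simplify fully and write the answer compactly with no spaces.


Compute (w+18) + 26.
Ordinal + is associative but NOT commutative; for finite n>0, n + w = w but w + n stays w+n.
By associativity: (w+18) + 26 = w + (18+26) = w+44.
Result = w+44

w+44


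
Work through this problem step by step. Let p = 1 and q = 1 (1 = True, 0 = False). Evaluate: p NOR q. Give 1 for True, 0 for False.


p = 1, q = 1
Operation: p NOR q
Evaluate: 1 NOR 1 = 0

0


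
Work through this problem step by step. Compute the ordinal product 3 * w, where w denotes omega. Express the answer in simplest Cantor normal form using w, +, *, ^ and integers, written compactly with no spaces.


Compute 3 * w.
Ordinal * is associative and left-distributive over +, but NOT commutative; for finite n>1, n*w = w but w*n stays w*n.
For finite n>0, n * w = sup{n*k : k<w} = w. So 3 * w = w.
Result = w

w


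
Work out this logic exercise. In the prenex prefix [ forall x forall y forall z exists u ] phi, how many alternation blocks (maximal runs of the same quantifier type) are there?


Quantifier-type sequence: A A A E  (A=forall, E=exists)
Group into maximal same-type runs:
  Ax3 | Ex1
Number of blocks = 2

2


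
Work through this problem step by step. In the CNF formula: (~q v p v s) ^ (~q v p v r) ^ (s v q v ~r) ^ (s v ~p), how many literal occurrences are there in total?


Counting literals in each clause:
Clause 1: 3 literal(s)
Clause 2: 3 literal(s)
Clause 3: 3 literal(s)
Clause 4: 2 literal(s)
Total = 11

11


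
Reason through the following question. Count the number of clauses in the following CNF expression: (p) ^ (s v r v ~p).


A CNF formula is a conjunction of clauses.
Clauses are separated by ^.
Counting the conjuncts: 2 clauses.

2


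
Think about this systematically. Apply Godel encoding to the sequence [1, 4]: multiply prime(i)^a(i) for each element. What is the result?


Encode each element as an exponent of the corresponding prime:
  2^1 = 2
  3^4 = 81
Product = 2 * 81 = 162

162
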